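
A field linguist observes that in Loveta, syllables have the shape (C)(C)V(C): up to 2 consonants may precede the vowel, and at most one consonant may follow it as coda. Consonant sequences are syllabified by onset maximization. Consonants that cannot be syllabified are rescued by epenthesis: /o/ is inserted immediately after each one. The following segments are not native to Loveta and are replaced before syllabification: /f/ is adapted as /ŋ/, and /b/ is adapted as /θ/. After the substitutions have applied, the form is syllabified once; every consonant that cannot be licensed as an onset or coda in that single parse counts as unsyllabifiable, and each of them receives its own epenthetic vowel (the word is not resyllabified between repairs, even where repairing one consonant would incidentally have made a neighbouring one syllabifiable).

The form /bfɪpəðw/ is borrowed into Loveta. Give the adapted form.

Substitution: /b/ → /θ/, /f/ → /ŋ/, giving /θŋɪpəðw/.
The consonants /w/ cannot be parsed into a legal (C)(C)V(C) syllable (at most one coda consonant is licensed; onsets may contain at most 2 consonants).
Each unlicensed consonant becomes the onset of a new syllable: /w/ → /wo/.

θŋɪpəðwo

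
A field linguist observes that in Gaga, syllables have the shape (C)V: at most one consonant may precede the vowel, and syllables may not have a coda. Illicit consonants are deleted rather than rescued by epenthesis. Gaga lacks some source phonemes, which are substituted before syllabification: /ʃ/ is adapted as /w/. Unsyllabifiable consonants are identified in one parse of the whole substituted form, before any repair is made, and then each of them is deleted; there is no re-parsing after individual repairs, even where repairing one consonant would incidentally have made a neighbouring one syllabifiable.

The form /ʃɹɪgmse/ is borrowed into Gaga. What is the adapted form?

ɹɪse

Substitution: /ʃ/ → /w/, giving /wɹɪgmse/.
The consonants /w/, /g/, /m/ cannot be parsed into a legal (C)V syllable (no codas are permitted; onsets are limited to one consonant).
Deleting the stranded consonants removes /w/, /g/, /m/.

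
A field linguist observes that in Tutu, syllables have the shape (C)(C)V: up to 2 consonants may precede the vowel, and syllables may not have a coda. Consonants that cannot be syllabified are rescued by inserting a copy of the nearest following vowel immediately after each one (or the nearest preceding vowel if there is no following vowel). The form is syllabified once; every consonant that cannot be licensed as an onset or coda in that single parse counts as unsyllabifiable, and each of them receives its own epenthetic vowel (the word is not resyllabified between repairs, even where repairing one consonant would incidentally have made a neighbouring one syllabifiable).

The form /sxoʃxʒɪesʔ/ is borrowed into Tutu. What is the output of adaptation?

Syllabifying with onset maximization leaves /ʃ/, /s/, /ʔ/ stranded (no codas are permitted; onsets may contain at most 2 consonants).
Each unlicensed consonant becomes the onset of a new syllable: /ʃ/ → /ʃɪ/, /s/ → /se/, /ʔ/ → /ʔe/.

sxoʃɪxʒɪeseʔe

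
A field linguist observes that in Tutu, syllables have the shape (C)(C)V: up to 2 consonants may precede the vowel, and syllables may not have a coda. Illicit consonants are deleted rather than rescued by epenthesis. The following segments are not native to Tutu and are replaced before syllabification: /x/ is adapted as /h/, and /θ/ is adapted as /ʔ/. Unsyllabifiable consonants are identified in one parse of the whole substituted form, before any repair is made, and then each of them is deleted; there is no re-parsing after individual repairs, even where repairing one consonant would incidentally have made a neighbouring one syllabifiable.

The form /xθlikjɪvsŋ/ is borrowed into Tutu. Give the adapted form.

ʔlikjɪ

Substitution: /x/ → /h/, /θ/ → /ʔ/, giving /hʔlikjɪvsŋ/.
Under (C)(C)V, the unsyllabifiable consonants are /h/, /v/, /s/, /ŋ/ (no codas are permitted; onsets may contain at most 2 consonants).
Deleting the stranded consonants removes /h/, /v/, /s/, /ŋ/.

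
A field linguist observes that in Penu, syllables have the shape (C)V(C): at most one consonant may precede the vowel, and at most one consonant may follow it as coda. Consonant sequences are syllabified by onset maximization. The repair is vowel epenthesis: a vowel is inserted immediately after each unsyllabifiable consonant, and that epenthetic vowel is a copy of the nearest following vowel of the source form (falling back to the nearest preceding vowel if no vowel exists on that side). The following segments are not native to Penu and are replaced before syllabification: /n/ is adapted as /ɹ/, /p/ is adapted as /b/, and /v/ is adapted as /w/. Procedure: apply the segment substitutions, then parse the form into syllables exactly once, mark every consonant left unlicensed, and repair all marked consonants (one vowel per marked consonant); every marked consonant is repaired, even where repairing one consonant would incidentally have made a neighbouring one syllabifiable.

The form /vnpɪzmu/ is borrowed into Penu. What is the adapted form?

wɪɹɪbɪzmu

Substitution: /v/ → /w/, /n/ → /ɹ/, /p/ → /b/, giving /wɹbɪzmu/.
Syllabifying with onset maximization leaves /w/, /ɹ/ stranded (at most one coda consonant is licensed; onsets are limited to one consonant).
Epenthesis after each stranded consonant: /w/ → /wɪ/, /ɹ/ → /ɹɪ/.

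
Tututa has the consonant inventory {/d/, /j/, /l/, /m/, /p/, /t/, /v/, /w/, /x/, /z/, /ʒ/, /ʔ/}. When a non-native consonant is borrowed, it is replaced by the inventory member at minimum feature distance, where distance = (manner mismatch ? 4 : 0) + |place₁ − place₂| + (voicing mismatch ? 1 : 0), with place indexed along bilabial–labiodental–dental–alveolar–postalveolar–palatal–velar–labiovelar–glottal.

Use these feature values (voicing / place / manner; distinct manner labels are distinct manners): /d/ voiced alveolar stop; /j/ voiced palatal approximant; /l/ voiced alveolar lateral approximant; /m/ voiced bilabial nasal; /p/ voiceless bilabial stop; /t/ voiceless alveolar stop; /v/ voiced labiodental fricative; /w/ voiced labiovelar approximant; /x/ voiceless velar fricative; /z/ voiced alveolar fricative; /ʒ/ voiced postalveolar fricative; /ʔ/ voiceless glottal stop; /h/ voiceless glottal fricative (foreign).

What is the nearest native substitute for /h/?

/x/ is closest: same manner (fricative), place distance 2 (glottal→velar), same voicing; total 2. Next closest is /ʔ/ at distance 4.

x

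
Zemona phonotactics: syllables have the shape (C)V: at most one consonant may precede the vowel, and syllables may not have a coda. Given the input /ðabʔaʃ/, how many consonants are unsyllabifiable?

Syllabifying with onset maximization leaves /b/, /ʃ/ stranded (no codas are permitted; onsets are limited to one consonant).

2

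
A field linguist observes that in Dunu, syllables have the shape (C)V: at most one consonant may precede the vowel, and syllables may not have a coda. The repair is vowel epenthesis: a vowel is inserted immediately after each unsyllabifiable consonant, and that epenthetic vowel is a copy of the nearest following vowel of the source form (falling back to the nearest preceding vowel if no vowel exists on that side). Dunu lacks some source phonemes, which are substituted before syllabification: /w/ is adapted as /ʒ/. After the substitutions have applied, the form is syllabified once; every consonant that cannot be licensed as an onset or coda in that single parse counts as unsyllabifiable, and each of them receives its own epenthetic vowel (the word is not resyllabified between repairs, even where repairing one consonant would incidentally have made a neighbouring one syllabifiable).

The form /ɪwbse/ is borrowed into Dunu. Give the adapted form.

Substitution: /w/ → /ʒ/, giving /ɪʒbse/.
Syllabifying with onset maximization leaves /ʒ/, /b/ stranded (no codas are permitted; onsets are limited to one consonant).
Each unlicensed consonant becomes the onset of a new syllable: /ʒ/ → /ʒe/, /b/ → /be/.

ɪʒebese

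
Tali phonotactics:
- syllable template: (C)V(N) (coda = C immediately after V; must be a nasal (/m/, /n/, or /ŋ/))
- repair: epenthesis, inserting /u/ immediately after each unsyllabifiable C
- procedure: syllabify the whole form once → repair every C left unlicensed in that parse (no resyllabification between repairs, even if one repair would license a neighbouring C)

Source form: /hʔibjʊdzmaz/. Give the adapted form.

huʔibujʊduzumazu

The consonants /h/, /b/, /d/, /z/, /z/ cannot be parsed into a legal (C)V(N) syllable (only a nasal (/m/, /n/, or /ŋ/) is licensed in coda position; onsets are limited to one consonant).
Inserting the epenthetic vowel yields /h/ → /hu/, /b/ → /bu/, /d/ → /du/, /z/ → /zu/, /z/ → /zu/.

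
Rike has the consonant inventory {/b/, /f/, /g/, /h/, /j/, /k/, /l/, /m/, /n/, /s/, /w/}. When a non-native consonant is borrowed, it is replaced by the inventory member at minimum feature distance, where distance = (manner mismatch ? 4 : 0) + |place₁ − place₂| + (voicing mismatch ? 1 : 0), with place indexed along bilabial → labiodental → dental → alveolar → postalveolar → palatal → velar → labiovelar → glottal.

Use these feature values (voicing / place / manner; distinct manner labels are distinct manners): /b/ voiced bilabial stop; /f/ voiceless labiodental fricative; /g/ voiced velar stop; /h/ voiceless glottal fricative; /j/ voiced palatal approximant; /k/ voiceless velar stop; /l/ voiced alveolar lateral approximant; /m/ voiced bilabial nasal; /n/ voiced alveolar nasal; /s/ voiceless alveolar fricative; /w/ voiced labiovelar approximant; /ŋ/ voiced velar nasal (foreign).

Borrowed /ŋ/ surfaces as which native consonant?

n

/n/ is closest: same manner (nasal), place distance 3 (velar→alveolar), same voicing; total 3. Next closest is /g/ at distance 4.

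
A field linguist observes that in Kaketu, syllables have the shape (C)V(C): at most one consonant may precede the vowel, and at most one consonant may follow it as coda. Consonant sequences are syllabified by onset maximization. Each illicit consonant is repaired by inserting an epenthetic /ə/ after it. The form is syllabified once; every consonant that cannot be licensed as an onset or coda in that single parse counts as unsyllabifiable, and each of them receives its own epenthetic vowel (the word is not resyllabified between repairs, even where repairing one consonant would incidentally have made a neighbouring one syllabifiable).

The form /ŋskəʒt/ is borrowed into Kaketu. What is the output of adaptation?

ŋəsəkəʒtə

Under (C)V(C), the unsyllabifiable consonants are /ŋ/, /s/, /t/ (at most one coda consonant is licensed; onsets are limited to one consonant).
Each unlicensed consonant becomes the onset of a new syllable: /ŋ/ → /ŋə/, /s/ → /sə/, /t/ → /tə/.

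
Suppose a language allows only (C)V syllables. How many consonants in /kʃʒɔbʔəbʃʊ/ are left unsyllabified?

4

The consonants /k/, /ʃ/, /b/, /b/ cannot be parsed into a legal (C)V syllable (no codas are permitted; onsets are limited to one consonant).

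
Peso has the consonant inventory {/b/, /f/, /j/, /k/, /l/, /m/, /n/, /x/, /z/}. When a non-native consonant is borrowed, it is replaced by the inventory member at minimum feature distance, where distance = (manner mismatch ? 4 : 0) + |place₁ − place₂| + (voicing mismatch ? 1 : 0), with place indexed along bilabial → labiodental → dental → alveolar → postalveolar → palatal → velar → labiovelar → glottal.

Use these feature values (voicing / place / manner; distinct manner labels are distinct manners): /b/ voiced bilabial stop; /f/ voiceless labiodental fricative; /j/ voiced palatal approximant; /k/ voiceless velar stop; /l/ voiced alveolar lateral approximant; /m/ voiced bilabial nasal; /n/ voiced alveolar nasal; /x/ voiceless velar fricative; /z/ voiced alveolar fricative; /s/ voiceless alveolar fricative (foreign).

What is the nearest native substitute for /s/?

/z/ is closest: same manner (fricative), place distance 0 (alveolar→alveolar), voicing differs (+1); total 1. Next closest is /f/ at distance 2.

z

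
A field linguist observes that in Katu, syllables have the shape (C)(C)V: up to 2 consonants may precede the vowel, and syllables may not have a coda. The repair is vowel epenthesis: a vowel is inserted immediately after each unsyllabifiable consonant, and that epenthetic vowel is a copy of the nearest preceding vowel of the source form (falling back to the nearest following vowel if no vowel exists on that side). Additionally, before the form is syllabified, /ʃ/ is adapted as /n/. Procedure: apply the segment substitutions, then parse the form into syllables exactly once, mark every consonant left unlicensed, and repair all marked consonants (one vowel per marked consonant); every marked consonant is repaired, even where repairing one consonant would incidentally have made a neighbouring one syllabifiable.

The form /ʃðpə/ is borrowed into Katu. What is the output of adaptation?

Substitution: /ʃ/ → /n/, giving /nðpə/.
Syllabifying with onset maximization leaves /n/ stranded (no codas are permitted; onsets may contain at most 2 consonants).
Epenthesis after each stranded consonant: /n/ → /nə/.

nəðpə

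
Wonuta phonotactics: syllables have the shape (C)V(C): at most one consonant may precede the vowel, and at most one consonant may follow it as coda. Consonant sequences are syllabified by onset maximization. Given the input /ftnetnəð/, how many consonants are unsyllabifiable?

2

Syllabifying with onset maximization leaves /f/, /t/ stranded (at most one coda consonant is licensed; onsets are limited to one consonant).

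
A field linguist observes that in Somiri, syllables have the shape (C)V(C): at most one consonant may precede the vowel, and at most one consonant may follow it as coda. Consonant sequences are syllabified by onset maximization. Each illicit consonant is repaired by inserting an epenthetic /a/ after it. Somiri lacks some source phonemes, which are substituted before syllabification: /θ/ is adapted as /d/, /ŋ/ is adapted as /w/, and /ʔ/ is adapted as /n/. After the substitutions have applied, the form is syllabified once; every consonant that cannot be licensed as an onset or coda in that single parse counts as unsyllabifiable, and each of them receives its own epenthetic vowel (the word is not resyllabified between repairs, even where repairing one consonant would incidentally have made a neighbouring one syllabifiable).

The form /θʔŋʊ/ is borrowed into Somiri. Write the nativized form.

Substitution: /θ/ → /d/, /ʔ/ → /n/, /ŋ/ → /w/, giving /dnwʊ/.
Under (C)V(C), the unsyllabifiable consonants are /d/, /n/ (at most one coda consonant is licensed; onsets are limited to one consonant).
Each unlicensed consonant becomes the onset of a new syllable: /d/ → /da/, /n/ → /na/.

danawʊ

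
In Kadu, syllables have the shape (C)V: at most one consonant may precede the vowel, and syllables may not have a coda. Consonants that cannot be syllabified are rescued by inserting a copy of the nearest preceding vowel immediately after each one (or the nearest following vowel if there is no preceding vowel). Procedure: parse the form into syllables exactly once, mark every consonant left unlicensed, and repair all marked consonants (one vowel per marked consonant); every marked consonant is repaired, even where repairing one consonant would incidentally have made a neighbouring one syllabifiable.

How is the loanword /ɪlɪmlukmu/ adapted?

The consonants /m/, /k/ cannot be parsed into a legal (C)V syllable (no codas are permitted; onsets are limited to one consonant).
Inserting the epenthetic vowel yields /m/ → /mɪ/, /k/ → /ku/.

ɪlɪmɪlukumu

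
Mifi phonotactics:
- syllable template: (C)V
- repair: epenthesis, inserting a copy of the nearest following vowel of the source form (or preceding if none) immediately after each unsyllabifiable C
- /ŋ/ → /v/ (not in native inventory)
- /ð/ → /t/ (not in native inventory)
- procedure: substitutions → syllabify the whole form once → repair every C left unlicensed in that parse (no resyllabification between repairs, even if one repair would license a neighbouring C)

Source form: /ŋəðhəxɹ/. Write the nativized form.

Substitution: /ŋ/ → /v/, /ð/ → /t/, giving /vəthəxɹ/.
The consonants /t/, /x/, /ɹ/ cannot be parsed into a legal (C)V syllable (no codas are permitted; onsets are limited to one consonant).
Each unlicensed consonant becomes the onset of a new syllable: /t/ → /tə/, /x/ → /xə/, /ɹ/ → /ɹə/.

vətəhəxəɹə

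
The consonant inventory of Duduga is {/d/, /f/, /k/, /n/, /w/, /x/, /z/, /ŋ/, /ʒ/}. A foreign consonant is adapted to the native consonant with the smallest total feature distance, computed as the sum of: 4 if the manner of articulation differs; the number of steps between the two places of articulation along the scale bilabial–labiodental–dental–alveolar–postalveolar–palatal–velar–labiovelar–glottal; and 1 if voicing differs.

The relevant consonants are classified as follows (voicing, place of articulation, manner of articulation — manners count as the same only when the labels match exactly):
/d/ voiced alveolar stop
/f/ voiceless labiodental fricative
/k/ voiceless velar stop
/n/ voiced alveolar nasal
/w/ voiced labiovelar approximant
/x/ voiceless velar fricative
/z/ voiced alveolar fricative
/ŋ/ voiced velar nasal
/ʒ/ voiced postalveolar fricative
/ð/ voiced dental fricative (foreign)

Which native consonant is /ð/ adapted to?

/z/ is closest: same manner (fricative), place distance 1 (dental→alveolar), same voicing; total 1. Next closest is /f/ at distance 2.

z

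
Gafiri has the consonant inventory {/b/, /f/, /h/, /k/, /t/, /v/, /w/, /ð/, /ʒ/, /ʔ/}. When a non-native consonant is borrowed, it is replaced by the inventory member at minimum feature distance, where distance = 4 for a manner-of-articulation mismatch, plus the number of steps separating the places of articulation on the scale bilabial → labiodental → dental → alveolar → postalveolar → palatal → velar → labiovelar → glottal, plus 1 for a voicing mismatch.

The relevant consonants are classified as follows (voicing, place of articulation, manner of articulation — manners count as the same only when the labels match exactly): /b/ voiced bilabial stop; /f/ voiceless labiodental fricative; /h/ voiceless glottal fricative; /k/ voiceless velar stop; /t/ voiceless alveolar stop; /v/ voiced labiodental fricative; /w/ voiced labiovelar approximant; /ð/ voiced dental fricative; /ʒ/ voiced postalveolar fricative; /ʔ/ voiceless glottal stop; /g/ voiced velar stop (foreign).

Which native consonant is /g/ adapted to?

k

/k/ is closest: same manner (stop), place distance 0 (velar→velar), voicing differs (+1); total 1. Next closest is /ʔ/ at distance 3.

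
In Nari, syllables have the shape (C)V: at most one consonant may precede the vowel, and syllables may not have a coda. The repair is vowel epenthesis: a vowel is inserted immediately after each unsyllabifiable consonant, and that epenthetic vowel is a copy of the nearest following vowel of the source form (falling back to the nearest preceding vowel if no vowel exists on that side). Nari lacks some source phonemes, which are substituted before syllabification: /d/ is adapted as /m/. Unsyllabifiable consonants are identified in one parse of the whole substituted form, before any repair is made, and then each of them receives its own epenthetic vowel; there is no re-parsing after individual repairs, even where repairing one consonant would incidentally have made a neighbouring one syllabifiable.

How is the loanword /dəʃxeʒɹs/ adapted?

Substitution: /d/ → /m/, giving /məʃxeʒɹs/.
The consonants /ʃ/, /ʒ/, /ɹ/, /s/ cannot be parsed into a legal (C)V syllable (no codas are permitted; onsets are limited to one consonant).
Epenthesis after each stranded consonant: /ʃ/ → /ʃe/, /ʒ/ → /ʒe/, /ɹ/ → /ɹe/, /s/ → /se/.

məʃexeʒeɹese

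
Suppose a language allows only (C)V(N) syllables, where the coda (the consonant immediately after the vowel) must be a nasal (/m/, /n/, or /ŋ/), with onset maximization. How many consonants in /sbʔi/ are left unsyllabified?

Syllabifying with onset maximization leaves /s/, /b/ stranded (only a nasal (/m/, /n/, or /ŋ/) is licensed in coda position; onsets are limited to one consonant).

2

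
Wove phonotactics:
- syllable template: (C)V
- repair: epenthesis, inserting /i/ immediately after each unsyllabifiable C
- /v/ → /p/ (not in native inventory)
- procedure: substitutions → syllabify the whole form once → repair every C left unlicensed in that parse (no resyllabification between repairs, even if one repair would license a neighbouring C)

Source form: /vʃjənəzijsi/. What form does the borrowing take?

piʃijənəzijisi

Substitution: /v/ → /p/, giving /pʃjənəzijsi/.
The consonants /p/, /ʃ/, /j/ cannot be parsed into a legal (C)V syllable (no codas are permitted; onsets are limited to one consonant).
Inserting the epenthetic vowel yields /p/ → /pi/, /ʃ/ → /ʃi/, /j/ → /ji/.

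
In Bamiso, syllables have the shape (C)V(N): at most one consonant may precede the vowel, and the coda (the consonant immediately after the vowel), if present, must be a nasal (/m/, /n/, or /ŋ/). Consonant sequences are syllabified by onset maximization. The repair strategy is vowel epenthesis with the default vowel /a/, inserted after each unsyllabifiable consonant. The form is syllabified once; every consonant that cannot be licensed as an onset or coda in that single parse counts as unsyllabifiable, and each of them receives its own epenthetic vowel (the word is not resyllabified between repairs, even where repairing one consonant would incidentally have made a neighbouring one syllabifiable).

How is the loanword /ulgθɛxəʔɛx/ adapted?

The consonants /l/, /g/, /x/ cannot be parsed into a legal (C)V(N) syllable (only a nasal (/m/, /n/, or /ŋ/) is licensed in coda position; onsets are limited to one consonant).
Epenthesis after each stranded consonant: /l/ → /la/, /g/ → /ga/, /x/ → /xa/.

ulagaθɛxəʔɛxa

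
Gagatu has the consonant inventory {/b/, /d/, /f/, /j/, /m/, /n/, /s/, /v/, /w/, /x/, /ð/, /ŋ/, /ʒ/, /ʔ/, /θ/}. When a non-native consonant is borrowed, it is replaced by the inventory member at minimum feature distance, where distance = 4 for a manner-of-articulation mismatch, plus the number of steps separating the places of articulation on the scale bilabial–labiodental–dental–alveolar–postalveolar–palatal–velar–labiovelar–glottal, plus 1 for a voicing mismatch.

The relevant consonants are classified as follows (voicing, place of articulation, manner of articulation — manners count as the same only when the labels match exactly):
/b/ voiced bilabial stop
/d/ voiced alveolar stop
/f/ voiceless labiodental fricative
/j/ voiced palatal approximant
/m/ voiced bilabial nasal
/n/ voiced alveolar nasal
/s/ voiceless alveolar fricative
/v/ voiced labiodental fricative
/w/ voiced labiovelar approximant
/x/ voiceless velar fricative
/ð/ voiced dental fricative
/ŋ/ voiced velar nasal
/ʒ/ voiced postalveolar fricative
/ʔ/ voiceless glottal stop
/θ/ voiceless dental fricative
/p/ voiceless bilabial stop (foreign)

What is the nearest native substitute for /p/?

/b/ is closest: same manner (stop), place distance 0 (bilabial→bilabial), voicing differs (+1); total 1. Next closest is /d/ at distance 4.

b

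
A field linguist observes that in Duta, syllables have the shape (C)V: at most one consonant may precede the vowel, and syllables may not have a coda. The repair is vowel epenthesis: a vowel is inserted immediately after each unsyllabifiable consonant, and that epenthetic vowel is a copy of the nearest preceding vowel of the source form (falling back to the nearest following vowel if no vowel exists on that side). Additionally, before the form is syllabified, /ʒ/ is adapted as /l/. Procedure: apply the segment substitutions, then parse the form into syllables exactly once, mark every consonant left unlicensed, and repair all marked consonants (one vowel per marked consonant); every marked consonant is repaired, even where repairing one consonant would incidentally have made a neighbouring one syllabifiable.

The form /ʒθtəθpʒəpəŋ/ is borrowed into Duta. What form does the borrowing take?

ləθətəθəpələpəŋə

Substitution: /ʒ/ → /l/, giving /lθtəθpləpəŋ/.
Under (C)V, the unsyllabifiable consonants are /l/, /θ/, /θ/, /p/, /ŋ/ (no codas are permitted; onsets are limited to one consonant).
Inserting the epenthetic vowel yields /l/ → /lə/, /θ/ → /θə/, /θ/ → /θə/, /p/ → /pə/, /ŋ/ → /ŋə/.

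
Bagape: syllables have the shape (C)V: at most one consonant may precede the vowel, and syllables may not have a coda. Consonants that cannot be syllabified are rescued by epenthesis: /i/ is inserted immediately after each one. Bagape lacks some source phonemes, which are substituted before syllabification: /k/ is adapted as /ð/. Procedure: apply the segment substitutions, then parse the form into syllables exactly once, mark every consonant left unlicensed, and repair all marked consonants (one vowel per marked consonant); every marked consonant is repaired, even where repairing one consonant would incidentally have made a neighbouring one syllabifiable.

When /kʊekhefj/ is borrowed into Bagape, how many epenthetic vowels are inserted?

3

After substitution the input is /ðʊeðhefj/.
The unsyllabifiable consonants are /ð/, /f/, /j/; each receives one epenthetic vowel.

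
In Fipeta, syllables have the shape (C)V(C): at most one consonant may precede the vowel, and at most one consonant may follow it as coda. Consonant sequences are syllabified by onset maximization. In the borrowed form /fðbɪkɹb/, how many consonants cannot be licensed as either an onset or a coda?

4

Under (C)V(C), the unsyllabifiable consonants are /f/, /ð/, /ɹ/, /b/ (at most one coda consonant is licensed; onsets are limited to one consonant).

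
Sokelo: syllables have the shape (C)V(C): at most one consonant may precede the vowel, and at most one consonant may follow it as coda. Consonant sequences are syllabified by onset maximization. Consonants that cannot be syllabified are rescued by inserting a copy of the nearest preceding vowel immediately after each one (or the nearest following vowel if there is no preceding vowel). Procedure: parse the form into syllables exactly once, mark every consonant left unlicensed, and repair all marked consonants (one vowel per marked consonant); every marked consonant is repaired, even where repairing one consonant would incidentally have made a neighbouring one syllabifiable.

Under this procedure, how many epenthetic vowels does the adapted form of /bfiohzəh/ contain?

1

The unsyllabifiable consonants are /b/; each receives one epenthetic vowel.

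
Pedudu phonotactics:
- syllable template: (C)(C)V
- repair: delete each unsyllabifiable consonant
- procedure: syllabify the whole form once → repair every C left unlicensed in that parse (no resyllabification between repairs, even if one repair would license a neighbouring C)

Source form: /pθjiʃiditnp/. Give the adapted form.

The consonants /p/, /t/, /n/, /p/ cannot be parsed into a legal (C)(C)V syllable (no codas are permitted; onsets may contain at most 2 consonants).
Deleting the stranded consonants removes /p/, /t/, /n/, /p/.

θjiʃidi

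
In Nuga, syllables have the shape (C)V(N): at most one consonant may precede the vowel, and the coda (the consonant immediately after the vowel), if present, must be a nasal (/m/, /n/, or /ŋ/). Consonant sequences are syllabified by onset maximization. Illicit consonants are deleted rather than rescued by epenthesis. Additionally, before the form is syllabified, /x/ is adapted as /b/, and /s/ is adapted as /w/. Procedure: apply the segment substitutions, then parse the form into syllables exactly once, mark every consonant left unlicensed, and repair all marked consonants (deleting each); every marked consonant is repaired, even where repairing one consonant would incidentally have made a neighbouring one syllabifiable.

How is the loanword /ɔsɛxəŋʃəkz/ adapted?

Substitution: /s/ → /w/, /x/ → /b/, giving /ɔwɛbəŋʃəkz/.
The consonants /k/, /z/ cannot be parsed into a legal (C)V(N) syllable (only a nasal (/m/, /n/, or /ŋ/) is licensed in coda position; onsets are limited to one consonant).
Deletion applies to /k/, /z/.

ɔwɛbəŋʃə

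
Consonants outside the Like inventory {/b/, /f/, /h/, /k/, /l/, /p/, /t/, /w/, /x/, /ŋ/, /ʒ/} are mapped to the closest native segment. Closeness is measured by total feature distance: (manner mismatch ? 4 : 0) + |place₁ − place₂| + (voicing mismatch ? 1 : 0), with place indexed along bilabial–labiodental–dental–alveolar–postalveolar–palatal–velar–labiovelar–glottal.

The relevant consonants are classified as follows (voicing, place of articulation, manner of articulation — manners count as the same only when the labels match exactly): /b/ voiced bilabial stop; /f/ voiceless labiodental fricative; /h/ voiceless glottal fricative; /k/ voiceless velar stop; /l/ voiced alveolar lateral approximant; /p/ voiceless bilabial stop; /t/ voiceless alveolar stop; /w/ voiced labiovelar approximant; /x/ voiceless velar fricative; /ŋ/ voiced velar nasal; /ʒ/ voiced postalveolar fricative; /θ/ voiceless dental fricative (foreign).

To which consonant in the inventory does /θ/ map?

f

/f/ is closest: same manner (fricative), place distance 1 (dental→labiodental), same voicing; total 1. Next closest is /ʒ/ at distance 3.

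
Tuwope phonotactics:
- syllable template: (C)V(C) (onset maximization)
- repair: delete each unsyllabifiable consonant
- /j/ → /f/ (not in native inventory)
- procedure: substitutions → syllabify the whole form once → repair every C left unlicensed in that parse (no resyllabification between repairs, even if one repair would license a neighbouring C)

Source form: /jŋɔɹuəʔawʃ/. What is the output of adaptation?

Substitution: /j/ → /f/, giving /fŋɔɹuəʔawʃ/.
Syllabifying with onset maximization leaves /f/, /ʃ/ stranded (at most one coda consonant is licensed; onsets are limited to one consonant).
Each unlicensed consonant is deleted: /f/, /ʃ/.

ŋɔɹuəʔaw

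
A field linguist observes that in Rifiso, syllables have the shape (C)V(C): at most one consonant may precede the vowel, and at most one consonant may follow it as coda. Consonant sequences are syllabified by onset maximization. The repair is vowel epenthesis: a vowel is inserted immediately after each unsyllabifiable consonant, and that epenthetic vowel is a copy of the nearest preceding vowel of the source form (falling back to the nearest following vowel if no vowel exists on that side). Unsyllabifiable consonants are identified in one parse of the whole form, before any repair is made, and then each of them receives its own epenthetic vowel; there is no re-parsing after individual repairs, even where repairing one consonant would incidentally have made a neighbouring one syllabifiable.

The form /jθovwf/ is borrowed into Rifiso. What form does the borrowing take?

joθovwofo

Syllabifying with onset maximization leaves /j/, /w/, /f/ stranded (at most one coda consonant is licensed; onsets are limited to one consonant).
Inserting the epenthetic vowel yields /j/ → /jo/, /w/ → /wo/, /f/ → /fo/.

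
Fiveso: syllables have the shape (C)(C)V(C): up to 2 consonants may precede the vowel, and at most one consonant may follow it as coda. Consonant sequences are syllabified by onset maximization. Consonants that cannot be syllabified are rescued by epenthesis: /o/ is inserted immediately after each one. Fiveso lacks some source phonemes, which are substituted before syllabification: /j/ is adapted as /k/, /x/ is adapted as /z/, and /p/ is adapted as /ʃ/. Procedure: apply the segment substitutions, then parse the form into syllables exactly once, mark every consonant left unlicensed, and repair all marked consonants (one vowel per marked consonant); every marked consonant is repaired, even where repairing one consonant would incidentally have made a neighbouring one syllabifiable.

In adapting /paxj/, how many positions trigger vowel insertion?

1

After substitution the input is /ʃazk/.
The unsyllabifiable consonants are /k/; each receives one epenthetic vowel.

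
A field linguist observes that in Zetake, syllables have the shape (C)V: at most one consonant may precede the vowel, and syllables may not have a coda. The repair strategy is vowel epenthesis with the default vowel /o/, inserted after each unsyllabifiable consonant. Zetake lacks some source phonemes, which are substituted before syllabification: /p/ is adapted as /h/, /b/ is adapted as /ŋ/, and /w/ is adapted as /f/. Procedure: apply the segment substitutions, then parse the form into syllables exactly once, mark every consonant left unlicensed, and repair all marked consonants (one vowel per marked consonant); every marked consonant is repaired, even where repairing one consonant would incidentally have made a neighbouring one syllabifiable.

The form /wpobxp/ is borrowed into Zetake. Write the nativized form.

fohoŋoxoho

Substitution: /w/ → /f/, /p/ → /h/, /b/ → /ŋ/, giving /fhoŋxh/.
The consonants /f/, /ŋ/, /x/, /h/ cannot be parsed into a legal (C)V syllable (no codas are permitted; onsets are limited to one consonant).
Each unlicensed consonant becomes the onset of a new syllable: /f/ → /fo/, /ŋ/ → /ŋo/, /x/ → /xo/, /h/ → /ho/.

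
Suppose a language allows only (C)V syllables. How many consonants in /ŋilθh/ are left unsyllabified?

Syllabifying with onset maximization leaves /l/, /θ/, /h/ stranded (no codas are permitted; onsets are limited to one consonant).

3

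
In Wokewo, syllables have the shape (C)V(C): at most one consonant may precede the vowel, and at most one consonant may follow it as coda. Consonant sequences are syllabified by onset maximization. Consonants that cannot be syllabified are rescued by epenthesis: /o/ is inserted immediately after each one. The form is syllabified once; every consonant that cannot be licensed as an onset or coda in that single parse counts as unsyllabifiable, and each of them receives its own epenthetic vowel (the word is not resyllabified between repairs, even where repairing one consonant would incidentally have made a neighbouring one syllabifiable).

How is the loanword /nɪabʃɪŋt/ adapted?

The consonants /t/ cannot be parsed into a legal (C)V(C) syllable (at most one coda consonant is licensed; onsets are limited to one consonant).
Epenthesis after each stranded consonant: /t/ → /to/.

nɪabʃɪŋto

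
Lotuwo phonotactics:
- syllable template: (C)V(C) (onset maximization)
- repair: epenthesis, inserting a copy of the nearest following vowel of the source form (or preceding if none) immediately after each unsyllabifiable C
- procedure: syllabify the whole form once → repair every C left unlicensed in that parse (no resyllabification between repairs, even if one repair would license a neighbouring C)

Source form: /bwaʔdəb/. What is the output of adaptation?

The consonants /b/ cannot be parsed into a legal (C)V(C) syllable (at most one coda consonant is licensed; onsets are limited to one consonant).
Inserting the epenthetic vowel yields /b/ → /ba/.

bawaʔdəb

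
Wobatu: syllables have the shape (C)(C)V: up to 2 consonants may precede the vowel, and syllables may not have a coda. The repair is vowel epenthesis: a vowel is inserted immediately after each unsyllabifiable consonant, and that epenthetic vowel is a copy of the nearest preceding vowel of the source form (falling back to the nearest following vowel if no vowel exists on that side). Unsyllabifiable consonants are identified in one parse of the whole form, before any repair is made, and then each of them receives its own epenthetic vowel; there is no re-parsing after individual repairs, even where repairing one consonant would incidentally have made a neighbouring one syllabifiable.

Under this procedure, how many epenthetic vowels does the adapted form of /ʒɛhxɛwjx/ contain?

3

The unsyllabifiable consonants are /w/, /j/, /x/; each receives one epenthetic vowel.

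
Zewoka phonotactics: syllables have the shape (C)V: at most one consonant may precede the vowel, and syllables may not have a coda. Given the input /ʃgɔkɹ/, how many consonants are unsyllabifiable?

3

The consonants /ʃ/, /k/, /ɹ/ cannot be parsed into a legal (C)V syllable (no codas are permitted; onsets are limited to one consonant).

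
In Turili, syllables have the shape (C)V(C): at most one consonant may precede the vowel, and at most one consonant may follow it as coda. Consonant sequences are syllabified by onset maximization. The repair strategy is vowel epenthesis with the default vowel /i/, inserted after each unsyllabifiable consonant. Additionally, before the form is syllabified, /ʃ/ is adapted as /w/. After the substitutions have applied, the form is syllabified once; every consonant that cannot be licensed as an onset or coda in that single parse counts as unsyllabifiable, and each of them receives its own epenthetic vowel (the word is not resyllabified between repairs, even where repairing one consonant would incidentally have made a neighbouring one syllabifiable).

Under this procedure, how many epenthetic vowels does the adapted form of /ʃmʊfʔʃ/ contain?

3

After substitution the input is /wmʊfʔw/.
The unsyllabifiable consonants are /w/, /ʔ/, /w/; each receives one epenthetic vowel.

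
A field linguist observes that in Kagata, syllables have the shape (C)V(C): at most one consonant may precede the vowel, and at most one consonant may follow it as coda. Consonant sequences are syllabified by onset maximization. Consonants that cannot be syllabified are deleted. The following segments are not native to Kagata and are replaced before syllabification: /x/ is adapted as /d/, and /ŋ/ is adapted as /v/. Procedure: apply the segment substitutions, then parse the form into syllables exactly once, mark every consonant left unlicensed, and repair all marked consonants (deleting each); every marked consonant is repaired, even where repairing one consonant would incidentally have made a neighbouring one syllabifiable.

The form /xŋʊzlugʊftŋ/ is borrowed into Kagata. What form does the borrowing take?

vʊzlugʊf

Substitution: /x/ → /d/, /ŋ/ → /v/, giving /dvʊzlugʊftv/.
The consonants /d/, /t/, /v/ cannot be parsed into a legal (C)V(C) syllable (at most one coda consonant is licensed; onsets are limited to one consonant).
Deleting the stranded consonants removes /d/, /t/, /v/.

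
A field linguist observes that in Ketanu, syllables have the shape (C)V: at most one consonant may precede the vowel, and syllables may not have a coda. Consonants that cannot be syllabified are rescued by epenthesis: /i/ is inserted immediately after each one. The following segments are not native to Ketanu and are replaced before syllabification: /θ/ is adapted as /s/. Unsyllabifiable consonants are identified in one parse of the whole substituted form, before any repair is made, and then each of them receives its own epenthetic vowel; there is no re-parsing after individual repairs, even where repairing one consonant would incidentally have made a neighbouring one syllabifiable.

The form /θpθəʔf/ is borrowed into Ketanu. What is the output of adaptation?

Substitution: /θ/ → /s/, giving /spsəʔf/.
Syllabifying with onset maximization leaves /s/, /p/, /ʔ/, /f/ stranded (no codas are permitted; onsets are limited to one consonant).
Epenthesis after each stranded consonant: /s/ → /si/, /p/ → /pi/, /ʔ/ → /ʔi/, /f/ → /fi/.

sipisəʔifi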